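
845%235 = 140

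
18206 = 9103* 2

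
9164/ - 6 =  - 4582/3 = -1527.33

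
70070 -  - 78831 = 148901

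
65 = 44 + 21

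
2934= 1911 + 1023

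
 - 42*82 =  - 3444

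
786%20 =6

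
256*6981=1787136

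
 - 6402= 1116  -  7518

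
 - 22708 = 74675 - 97383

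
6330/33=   2110/11 = 191.82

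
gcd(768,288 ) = 96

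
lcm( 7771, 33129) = 629451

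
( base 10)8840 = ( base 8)21210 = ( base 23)GG8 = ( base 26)d20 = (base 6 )104532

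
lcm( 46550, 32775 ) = 3211950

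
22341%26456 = 22341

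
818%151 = 63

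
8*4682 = 37456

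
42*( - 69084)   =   - 2901528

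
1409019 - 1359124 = 49895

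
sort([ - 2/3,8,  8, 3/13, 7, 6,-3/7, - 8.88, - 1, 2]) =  [-8.88,-1,  -  2/3, - 3/7,3/13,2,  6, 7,8,  8]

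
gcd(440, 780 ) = 20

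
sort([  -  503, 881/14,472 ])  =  [ - 503,881/14,472 ]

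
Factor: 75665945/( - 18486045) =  - 15133189/3697209 = - 3^( - 2) * 410801^( - 1 ) * 15133189^1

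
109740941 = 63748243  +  45992698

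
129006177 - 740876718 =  - 611870541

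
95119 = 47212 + 47907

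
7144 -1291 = 5853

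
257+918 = 1175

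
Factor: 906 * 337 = 2^1*  3^1 * 151^1*337^1 = 305322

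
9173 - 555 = 8618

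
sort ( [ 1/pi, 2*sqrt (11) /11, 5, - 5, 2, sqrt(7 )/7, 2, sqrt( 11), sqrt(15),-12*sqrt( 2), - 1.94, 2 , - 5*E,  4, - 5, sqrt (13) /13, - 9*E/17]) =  [ - 12*sqrt(  2), - 5*E,-5, -5, - 1.94, - 9* E/17,sqrt( 13) /13, 1/pi,  sqrt( 7)/7, 2*sqrt(11)/11 , 2,2, 2, sqrt(11) , sqrt( 15),4, 5] 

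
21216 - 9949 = 11267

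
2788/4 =697= 697.00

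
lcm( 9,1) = 9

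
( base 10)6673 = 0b1101000010001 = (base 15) 1E9D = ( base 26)9MH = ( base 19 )I94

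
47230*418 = 19742140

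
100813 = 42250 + 58563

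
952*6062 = 5771024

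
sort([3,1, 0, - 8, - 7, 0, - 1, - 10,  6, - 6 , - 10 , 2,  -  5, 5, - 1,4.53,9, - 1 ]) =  [ - 10,-10, - 8, - 7, - 6 , - 5, - 1,  -  1, - 1, 0,0,1,2 , 3,4.53,5, 6,  9 ]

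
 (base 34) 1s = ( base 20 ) 32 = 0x3e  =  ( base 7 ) 116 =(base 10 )62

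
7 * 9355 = 65485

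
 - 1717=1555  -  3272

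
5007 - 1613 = 3394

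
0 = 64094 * 0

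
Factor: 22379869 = 2371^1*9439^1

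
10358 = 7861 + 2497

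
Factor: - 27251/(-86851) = 7^1*17^1*229^1*86851^(  -  1 )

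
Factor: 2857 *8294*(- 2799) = -2^1*3^2*11^1*13^1* 29^1*311^1*2857^1 = -66324986442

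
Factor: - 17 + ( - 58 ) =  - 3^1*5^2=- 75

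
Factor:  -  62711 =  -11^1 *5701^1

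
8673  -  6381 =2292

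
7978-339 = 7639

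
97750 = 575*170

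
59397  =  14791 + 44606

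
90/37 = 90/37 = 2.43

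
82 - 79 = 3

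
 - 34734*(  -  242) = 8405628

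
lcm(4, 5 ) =20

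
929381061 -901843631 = 27537430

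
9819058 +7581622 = 17400680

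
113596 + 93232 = 206828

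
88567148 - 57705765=30861383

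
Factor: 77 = 7^1 *11^1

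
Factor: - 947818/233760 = -473909/116880 = - 2^( - 4 ) *3^(-1)*5^(-1) *17^1 * 61^1 * 457^1*487^(-1)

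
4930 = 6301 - 1371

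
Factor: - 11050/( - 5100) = 2^( - 1)*3^( - 1)*13^1 = 13/6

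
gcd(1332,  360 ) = 36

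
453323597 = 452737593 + 586004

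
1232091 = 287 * 4293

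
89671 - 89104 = 567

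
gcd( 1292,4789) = 1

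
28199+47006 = 75205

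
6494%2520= 1454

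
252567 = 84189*3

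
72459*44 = 3188196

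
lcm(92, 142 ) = 6532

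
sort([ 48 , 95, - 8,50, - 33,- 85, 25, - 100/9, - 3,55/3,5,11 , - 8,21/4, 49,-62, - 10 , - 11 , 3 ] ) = [ - 85, - 62, - 33, - 100/9, - 11, - 10, - 8, - 8, - 3,  3 , 5,21/4 , 11,  55/3, 25,48,49,50, 95 ] 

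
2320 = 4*580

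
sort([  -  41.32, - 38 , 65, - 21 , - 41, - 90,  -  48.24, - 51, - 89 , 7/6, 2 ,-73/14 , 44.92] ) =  [ - 90,-89,  -  51, - 48.24, - 41.32, - 41, - 38, -21,- 73/14 , 7/6,2, 44.92,65 ]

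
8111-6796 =1315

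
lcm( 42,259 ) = 1554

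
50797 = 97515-46718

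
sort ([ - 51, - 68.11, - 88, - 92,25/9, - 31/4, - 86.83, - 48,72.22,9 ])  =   [ -92, - 88 , - 86.83, - 68.11, - 51, - 48, - 31/4,  25/9, 9,72.22] 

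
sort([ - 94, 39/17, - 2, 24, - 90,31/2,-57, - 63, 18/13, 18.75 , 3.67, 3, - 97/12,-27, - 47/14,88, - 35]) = [ - 94,- 90, - 63,-57, - 35, - 27, - 97/12 , - 47/14, - 2  ,  18/13,39/17, 3,3.67, 31/2,18.75, 24 , 88] 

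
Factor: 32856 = 2^3*3^1*37^2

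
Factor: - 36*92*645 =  - 2^4*3^3 * 5^1*23^1*43^1  =  - 2136240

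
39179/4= 9794+3/4= 9794.75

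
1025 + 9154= 10179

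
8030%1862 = 582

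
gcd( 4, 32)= 4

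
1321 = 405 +916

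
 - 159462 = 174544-334006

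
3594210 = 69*52090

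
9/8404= 9/8404 = 0.00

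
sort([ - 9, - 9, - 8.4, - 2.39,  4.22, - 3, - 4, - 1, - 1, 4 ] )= [-9, - 9, - 8.4, - 4, - 3 , - 2.39, - 1, - 1,  4, 4.22]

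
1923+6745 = 8668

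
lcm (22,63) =1386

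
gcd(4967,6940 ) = 1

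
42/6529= 42/6529 = 0.01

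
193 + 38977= 39170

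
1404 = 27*52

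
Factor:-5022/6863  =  -2^1* 3^4 * 31^1*6863^( - 1)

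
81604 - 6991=74613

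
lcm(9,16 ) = 144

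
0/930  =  0  =  0.00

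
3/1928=3/1928 = 0.00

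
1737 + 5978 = 7715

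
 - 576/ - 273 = 2  +  10/91 = 2.11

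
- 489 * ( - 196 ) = 95844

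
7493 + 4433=11926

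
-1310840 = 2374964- 3685804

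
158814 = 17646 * 9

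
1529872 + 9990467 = 11520339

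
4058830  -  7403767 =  - 3344937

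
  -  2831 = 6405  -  9236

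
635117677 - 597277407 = 37840270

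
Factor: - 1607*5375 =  - 8637625 = -5^3*43^1 * 1607^1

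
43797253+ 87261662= 131058915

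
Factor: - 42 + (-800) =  - 2^1 * 421^1 =- 842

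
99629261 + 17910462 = 117539723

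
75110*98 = 7360780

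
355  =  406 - 51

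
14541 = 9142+5399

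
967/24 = 967/24 = 40.29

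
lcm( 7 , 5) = 35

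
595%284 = 27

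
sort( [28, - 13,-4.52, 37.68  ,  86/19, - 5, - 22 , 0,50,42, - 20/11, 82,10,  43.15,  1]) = [ - 22, - 13 , - 5, - 4.52, - 20/11,0, 1, 86/19, 10 , 28,37.68 , 42, 43.15,50,82]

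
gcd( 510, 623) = 1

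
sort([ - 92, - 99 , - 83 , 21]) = [ - 99, - 92, - 83, 21]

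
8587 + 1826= 10413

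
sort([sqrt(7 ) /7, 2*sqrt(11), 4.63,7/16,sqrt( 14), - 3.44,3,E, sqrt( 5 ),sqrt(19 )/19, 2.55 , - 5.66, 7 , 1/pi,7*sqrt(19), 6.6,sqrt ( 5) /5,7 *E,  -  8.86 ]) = [-8.86 ,  -  5.66, - 3.44,sqrt(19 )/19,1/pi,sqrt(7)/7, 7/16,sqrt( 5 ) /5,  sqrt(5 ),2.55,E,3,sqrt(14),4.63,6.6, 2*sqrt (11),7,  7 *E, 7*sqrt(19 ) ]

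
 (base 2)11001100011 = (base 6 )11323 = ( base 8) 3143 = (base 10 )1635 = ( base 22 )387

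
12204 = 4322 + 7882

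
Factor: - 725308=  - 2^2* 179^1 * 1013^1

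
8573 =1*8573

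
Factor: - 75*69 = -5175= - 3^2*5^2*23^1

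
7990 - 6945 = 1045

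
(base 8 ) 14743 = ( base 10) 6627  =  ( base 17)15fe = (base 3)100002110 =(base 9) 10073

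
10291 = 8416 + 1875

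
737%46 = 1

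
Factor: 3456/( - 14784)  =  -2^1 * 3^2*7^( - 1 ) * 11^( - 1)=   - 18/77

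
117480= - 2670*( -44 ) 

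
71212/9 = 71212/9 =7912.44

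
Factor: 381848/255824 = 2^(-1)*271^( - 1)*809^1 = 809/542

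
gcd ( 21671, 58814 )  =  1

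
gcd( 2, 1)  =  1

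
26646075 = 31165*855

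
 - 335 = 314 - 649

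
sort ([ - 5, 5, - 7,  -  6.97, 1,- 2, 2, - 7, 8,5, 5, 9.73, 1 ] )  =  [ - 7, - 7, - 6.97, - 5, - 2, 1,1,2,  5, 5,5,8, 9.73 ]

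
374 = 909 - 535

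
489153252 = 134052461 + 355100791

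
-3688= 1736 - 5424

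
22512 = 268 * 84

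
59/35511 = 59/35511  =  0.00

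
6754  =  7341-587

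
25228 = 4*6307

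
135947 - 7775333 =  - 7639386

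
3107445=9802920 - 6695475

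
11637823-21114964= - 9477141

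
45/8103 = 15/2701 = 0.01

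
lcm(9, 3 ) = 9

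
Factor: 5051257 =5051257^1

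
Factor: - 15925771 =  - 191^1*199^1*419^1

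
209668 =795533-585865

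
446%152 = 142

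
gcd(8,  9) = 1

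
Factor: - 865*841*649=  - 472124785 = - 5^1*11^1*29^2*59^1*173^1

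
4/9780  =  1/2445 = 0.00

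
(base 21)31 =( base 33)1v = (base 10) 64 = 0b1000000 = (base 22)2k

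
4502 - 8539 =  - 4037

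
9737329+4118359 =13855688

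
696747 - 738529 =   -  41782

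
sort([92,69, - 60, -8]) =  [ - 60,-8,  69 , 92]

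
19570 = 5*3914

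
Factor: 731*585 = 427635  =  3^2 * 5^1*13^1*17^1*43^1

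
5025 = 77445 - 72420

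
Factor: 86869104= 2^4*3^1 * 7^1 * 258539^1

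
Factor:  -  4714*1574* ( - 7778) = 2^3*787^1*2357^1 * 3889^1= 57711484408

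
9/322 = 9/322 = 0.03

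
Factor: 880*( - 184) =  - 161920 = - 2^7*5^1*11^1 *23^1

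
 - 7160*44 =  - 315040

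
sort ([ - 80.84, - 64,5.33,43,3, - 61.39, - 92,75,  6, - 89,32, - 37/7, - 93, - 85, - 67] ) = [-93,- 92, - 89,  -  85, - 80.84,-67, - 64, -61.39,- 37/7 , 3,5.33, 6,32, 43,75]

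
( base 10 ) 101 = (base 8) 145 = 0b1100101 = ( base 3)10202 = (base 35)2v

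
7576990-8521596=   -  944606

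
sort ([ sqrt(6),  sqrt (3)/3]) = [sqrt( 3)/3, sqrt( 6) ] 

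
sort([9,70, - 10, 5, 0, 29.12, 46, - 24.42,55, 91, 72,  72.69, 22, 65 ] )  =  [ -24.42,- 10 , 0, 5, 9, 22, 29.12, 46, 55, 65,  70,72 , 72.69, 91]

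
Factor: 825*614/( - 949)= -2^1*3^1*5^2*11^1 * 13^( - 1)* 73^(- 1) * 307^1 = - 506550/949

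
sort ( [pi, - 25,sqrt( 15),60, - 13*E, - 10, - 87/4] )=[ - 13*E, - 25, - 87/4, - 10,pi,sqrt (15),60 ] 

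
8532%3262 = 2008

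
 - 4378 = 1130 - 5508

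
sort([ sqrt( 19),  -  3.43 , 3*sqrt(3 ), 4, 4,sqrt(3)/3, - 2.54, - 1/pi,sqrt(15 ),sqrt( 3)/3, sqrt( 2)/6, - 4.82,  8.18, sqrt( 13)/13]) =[ - 4.82,  -  3.43, - 2.54,  -  1/pi, sqrt ( 2)/6,sqrt( 13)/13,  sqrt( 3 )/3 , sqrt( 3) /3,sqrt( 15),4,4,sqrt( 19),3*sqrt(3),8.18]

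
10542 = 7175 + 3367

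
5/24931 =5/24931=0.00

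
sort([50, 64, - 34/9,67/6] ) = [ - 34/9, 67/6,50, 64]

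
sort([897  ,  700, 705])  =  [700,  705, 897]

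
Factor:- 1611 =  - 3^2*179^1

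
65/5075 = 13/1015 = 0.01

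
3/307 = 3/307 =0.01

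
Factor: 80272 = 2^4*29^1*173^1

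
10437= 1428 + 9009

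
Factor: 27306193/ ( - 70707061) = - 27306193^1 * 70707061^( - 1)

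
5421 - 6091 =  - 670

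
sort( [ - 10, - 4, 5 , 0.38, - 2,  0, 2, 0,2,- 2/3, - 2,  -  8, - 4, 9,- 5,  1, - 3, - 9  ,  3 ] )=[ - 10, - 9, - 8, - 5, - 4 , - 4, -3, - 2, - 2, - 2/3 , 0, 0, 0.38,1,2,2,3, 5,9]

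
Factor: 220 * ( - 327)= - 2^2*3^1*5^1*11^1*109^1 = - 71940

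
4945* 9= 44505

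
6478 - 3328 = 3150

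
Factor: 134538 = 2^1*3^1*17^1 *1319^1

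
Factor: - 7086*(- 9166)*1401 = 90995336676 = 2^2*3^2*467^1*1181^1 * 4583^1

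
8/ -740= - 2/185 =- 0.01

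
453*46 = 20838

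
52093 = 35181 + 16912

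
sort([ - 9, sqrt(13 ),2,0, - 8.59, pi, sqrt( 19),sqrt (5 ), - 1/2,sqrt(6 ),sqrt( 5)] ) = [ - 9, - 8.59,  -  1/2,0,2,sqrt( 5), sqrt(5), sqrt(6),pi,sqrt ( 13) , sqrt (19 ) ]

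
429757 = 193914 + 235843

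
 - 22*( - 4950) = 108900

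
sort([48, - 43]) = [  -  43,48]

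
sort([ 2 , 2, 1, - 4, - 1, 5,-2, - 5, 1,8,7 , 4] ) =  [ - 5, - 4, - 2 , - 1 , 1,1 , 2, 2,  4,5,7, 8 ] 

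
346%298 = 48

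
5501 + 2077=7578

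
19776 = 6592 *3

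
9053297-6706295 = 2347002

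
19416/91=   19416/91  =  213.36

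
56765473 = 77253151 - 20487678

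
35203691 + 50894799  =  86098490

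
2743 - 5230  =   - 2487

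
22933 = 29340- 6407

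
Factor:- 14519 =-14519^1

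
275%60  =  35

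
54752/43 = 54752/43 = 1273.30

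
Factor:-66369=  - 3^1 * 22123^1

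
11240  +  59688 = 70928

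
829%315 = 199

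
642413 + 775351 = 1417764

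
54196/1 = 54196  =  54196.00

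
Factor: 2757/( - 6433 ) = -3^1*7^ ( - 1) = - 3/7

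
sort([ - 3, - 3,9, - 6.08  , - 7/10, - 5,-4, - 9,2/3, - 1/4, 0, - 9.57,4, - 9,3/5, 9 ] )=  [ - 9.57, - 9, -9, - 6.08, - 5, - 4, - 3, - 3, - 7/10, - 1/4,0,3/5,2/3 , 4, 9, 9 ] 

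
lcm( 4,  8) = 8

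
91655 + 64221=155876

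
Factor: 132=2^2*3^1*11^1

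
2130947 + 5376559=7507506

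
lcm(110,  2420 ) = 2420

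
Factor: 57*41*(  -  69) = -3^2*19^1*23^1*41^1 =- 161253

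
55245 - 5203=50042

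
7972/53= 150 + 22/53= 150.42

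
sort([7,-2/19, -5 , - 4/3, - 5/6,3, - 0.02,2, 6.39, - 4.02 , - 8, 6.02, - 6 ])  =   [ - 8,-6, - 5, - 4.02, - 4/3, - 5/6, - 2/19,-0.02,2, 3, 6.02, 6.39, 7 ] 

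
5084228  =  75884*67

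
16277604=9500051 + 6777553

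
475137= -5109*(-93 ) 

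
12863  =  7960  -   - 4903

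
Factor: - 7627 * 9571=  - 72998017 =- 17^1*29^1 * 263^1*563^1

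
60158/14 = 4297 = 4297.00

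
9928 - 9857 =71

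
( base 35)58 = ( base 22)87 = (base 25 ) 78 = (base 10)183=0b10110111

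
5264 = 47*112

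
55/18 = 55/18 = 3.06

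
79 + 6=85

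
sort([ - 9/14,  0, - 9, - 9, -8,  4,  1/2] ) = [ - 9, - 9, - 8, - 9/14, 0, 1/2, 4 ]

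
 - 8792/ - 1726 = 5 + 81/863=5.09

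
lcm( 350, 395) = 27650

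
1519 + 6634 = 8153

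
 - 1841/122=  -  1841/122=-15.09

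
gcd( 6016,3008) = 3008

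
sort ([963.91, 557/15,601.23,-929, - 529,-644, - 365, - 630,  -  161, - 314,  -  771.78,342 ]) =[ - 929, - 771.78,- 644, - 630,-529  , - 365, - 314, - 161, 557/15,342, 601.23, 963.91] 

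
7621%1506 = 91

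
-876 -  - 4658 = 3782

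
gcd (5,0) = 5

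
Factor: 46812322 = 2^1*17^1*29^1 * 197^1*241^1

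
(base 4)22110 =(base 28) ng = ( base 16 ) 294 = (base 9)813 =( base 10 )660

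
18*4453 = 80154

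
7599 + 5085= 12684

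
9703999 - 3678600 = 6025399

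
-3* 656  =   - 1968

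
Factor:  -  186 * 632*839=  -2^4* 3^1*31^1 * 79^1*839^1 = - 98626128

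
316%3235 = 316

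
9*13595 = 122355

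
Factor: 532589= 19^1*28031^1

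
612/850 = 18/25 =0.72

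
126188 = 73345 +52843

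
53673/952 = 56 + 361/952  =  56.38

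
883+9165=10048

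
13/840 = 13/840 = 0.02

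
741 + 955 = 1696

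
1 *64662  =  64662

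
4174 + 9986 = 14160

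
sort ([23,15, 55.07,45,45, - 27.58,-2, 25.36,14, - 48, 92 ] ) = [ - 48, - 27.58, - 2,14, 15,23, 25.36,45,45,55.07, 92 ] 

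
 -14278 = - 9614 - 4664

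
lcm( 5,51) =255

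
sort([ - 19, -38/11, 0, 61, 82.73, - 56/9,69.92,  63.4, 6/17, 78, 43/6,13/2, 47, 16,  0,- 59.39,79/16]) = [ - 59.39, - 19, - 56/9, - 38/11, 0, 0,6/17, 79/16, 13/2, 43/6, 16,47, 61, 63.4, 69.92, 78,82.73]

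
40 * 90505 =3620200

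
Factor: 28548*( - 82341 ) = -2350670868 = -2^2 *3^4 * 7^1* 13^1*61^1*1307^1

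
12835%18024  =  12835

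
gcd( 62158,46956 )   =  2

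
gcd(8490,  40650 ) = 30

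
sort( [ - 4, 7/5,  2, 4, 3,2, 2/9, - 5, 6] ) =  [-5, - 4, 2/9, 7/5,2, 2, 3, 4, 6 ] 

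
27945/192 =9315/64  =  145.55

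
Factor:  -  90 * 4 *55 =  - 19800 =- 2^3*3^2*5^2*11^1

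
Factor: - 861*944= - 2^4*3^1*7^1*41^1 * 59^1 = - 812784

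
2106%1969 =137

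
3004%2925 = 79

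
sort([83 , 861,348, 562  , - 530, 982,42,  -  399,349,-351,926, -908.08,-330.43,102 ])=[ - 908.08, - 530, - 399, - 351, - 330.43, 42,83,  102, 348 , 349,562,861,  926,982]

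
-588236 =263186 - 851422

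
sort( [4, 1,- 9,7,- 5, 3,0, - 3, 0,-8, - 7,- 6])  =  [ - 9,  -  8,- 7, - 6,-5,-3, 0,0, 1,3, 4, 7]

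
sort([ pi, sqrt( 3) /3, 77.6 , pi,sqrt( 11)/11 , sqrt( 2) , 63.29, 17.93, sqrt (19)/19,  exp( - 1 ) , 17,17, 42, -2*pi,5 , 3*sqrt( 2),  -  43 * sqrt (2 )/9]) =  [ - 43*sqrt( 2 )/9, - 2*pi,sqrt( 19) /19, sqrt( 11)/11,exp( - 1) , sqrt(3)/3,sqrt( 2),  pi,pi, 3 * sqrt(2),5,17, 17,17.93,42, 63.29,77.6]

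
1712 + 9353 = 11065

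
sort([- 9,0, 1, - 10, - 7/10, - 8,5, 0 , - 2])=[ - 10, - 9, - 8,-2,-7/10, 0, 0,1,5 ] 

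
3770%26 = 0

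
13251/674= 13251/674=19.66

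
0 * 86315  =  0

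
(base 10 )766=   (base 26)13c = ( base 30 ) pg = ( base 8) 1376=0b1011111110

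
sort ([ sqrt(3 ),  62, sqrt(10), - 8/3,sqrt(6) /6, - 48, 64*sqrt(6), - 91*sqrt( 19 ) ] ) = [ - 91*sqrt ( 19 ), - 48, - 8/3,  sqrt(6)/6,  sqrt(3), sqrt( 10 ), 62, 64*sqrt ( 6)]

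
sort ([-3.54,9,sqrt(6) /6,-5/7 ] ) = [-3.54,-5/7,sqrt(6)/6,9]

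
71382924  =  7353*9708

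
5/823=5/823=0.01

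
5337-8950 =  - 3613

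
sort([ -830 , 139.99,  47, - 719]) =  [ - 830, - 719, 47,139.99 ]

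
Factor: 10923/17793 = 3641/5931 = 3^ (-2)*  11^1*331^1*659^ (- 1) 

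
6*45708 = 274248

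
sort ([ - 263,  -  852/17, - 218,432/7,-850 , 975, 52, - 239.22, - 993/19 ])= [-850, - 263,  -  239.22,-218,-993/19,  -  852/17,52,432/7, 975] 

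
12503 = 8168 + 4335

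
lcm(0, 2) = 0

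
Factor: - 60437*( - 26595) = 3^3*5^1 * 13^1 *197^1*4649^1=1607322015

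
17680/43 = 411 + 7/43=411.16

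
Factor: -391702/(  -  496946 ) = 139^1 * 1409^1*248473^( - 1 ) = 195851/248473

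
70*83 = 5810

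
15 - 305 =  -  290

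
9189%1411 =723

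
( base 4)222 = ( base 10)42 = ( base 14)30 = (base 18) 26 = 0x2A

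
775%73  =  45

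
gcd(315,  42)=21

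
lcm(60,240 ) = 240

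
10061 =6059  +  4002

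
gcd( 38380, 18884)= 4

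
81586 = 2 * 40793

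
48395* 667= 32279465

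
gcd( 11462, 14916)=22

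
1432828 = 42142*34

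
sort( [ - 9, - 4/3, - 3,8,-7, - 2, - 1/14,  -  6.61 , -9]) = [- 9, - 9, - 7, - 6.61, - 3,  -  2 ,  -  4/3, - 1/14, 8]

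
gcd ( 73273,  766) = 1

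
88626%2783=2353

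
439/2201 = 439/2201  =  0.20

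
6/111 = 2/37 =0.05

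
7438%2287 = 577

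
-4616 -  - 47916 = 43300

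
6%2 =0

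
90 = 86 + 4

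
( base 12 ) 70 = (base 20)44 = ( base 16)54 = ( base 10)84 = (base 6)220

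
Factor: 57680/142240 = 103/254 = 2^( - 1 )*103^1 * 127^ ( - 1)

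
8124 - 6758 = 1366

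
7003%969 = 220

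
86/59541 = 86/59541  =  0.00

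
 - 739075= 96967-836042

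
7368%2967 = 1434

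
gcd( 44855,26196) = 1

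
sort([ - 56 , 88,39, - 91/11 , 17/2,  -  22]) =[-56  , - 22 , -91/11,17/2,39, 88] 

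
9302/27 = 9302/27 = 344.52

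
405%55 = 20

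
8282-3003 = 5279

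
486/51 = 162/17 = 9.53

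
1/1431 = 1/1431  =  0.00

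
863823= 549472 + 314351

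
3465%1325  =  815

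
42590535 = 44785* 951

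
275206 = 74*3719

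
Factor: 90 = 2^1*3^2 * 5^1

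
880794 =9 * 97866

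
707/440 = 707/440 = 1.61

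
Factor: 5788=2^2 * 1447^1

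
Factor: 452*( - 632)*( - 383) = 2^5*79^1 * 113^1 *383^1 = 109409312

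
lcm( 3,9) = 9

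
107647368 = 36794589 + 70852779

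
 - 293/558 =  - 293/558 = -  0.53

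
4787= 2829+1958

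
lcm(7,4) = 28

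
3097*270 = 836190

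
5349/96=55 + 23/32 = 55.72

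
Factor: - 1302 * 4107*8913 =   -  2^1 * 3^3 * 7^1 * 31^1*37^2*2971^1 =- 47660609682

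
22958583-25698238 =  - 2739655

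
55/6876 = 55/6876  =  0.01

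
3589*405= 1453545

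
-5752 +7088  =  1336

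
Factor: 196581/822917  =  3^1*7^1*11^1 * 967^( - 1 ) =231/967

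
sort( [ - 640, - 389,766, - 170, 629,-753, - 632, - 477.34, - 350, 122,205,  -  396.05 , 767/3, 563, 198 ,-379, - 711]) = [ - 753, -711, - 640, - 632, - 477.34,  -  396.05, - 389, - 379, - 350, - 170,  122 , 198,205, 767/3,563,629, 766]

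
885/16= 885/16 = 55.31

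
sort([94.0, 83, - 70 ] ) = [ - 70, 83,94.0 ]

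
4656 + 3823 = 8479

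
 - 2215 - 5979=  -  8194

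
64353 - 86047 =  - 21694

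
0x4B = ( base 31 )2D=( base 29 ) 2H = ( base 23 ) 36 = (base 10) 75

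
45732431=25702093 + 20030338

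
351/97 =351/97  =  3.62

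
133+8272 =8405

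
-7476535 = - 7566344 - -89809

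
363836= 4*90959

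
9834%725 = 409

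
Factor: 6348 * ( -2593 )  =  -2^2*3^1*23^2*2593^1 = -16460364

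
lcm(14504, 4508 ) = 333592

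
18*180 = 3240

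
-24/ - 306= 4/51 = 0.08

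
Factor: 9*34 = 2^1*3^2*17^1  =  306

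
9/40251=3/13417 = 0.00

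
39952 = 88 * 454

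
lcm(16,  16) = 16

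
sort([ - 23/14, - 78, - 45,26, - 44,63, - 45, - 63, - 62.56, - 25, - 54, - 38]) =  [ - 78, - 63 , - 62.56, - 54,  -  45, - 45, - 44, - 38, - 25, - 23/14,26 , 63] 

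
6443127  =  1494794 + 4948333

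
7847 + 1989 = 9836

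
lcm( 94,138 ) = 6486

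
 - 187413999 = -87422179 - 99991820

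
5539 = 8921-3382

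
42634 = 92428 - 49794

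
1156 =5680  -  4524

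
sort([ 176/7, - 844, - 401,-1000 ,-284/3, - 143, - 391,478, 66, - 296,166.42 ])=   [ - 1000,-844, - 401, -391,-296,-143, - 284/3,176/7,66,166.42,478]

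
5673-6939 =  -1266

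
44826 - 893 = 43933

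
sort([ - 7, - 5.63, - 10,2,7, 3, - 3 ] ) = [-10, -7, - 5.63,- 3, 2 , 3, 7]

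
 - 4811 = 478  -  5289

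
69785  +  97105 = 166890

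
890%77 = 43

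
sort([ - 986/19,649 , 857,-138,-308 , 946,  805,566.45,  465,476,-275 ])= [ - 308,-275,-138,-986/19,465, 476 , 566.45, 649,805, 857, 946 ] 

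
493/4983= 493/4983 = 0.10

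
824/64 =12 + 7/8  =  12.88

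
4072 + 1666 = 5738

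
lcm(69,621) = 621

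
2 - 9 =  - 7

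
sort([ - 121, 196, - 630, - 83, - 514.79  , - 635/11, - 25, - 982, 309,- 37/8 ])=[-982, - 630, - 514.79,-121, - 83, - 635/11, - 25, - 37/8,196,309]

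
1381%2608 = 1381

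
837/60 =13 + 19/20 = 13.95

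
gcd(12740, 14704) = 4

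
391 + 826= 1217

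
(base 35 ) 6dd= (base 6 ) 100110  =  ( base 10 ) 7818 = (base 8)17212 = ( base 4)1322022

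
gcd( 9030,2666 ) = 86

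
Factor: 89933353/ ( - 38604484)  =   - 2^(  -  2 )*17^(-1 )*47^( - 2 ) * 257^( - 1)*449^1*200297^1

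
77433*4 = 309732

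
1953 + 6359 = 8312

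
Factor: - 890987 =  - 17^2*3083^1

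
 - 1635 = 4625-6260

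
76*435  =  33060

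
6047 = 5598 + 449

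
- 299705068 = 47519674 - 347224742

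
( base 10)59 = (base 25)29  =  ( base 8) 73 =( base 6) 135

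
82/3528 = 41/1764 = 0.02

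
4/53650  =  2/26825 = 0.00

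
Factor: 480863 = 61^1 * 7883^1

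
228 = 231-3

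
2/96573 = 2/96573 = 0.00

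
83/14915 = 83/14915 = 0.01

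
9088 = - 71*( - 128)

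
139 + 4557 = 4696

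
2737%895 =52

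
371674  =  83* 4478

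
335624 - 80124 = 255500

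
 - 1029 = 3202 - 4231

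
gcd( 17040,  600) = 120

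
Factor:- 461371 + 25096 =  - 3^2*5^2*7^1  *  277^1= - 436275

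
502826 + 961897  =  1464723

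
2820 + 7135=9955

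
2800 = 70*40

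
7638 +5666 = 13304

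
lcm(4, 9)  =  36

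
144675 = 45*3215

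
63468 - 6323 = 57145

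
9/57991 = 9/57991=0.00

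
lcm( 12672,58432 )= 1051776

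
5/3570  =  1/714 = 0.00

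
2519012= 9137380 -6618368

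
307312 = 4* 76828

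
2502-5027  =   - 2525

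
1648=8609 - 6961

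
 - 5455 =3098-8553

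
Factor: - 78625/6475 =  -85/7 = - 5^1*7^ ( - 1)*17^1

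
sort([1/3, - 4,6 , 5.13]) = [ - 4,1/3 , 5.13 , 6 ] 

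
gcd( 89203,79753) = 1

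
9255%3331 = 2593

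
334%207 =127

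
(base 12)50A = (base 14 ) 3a2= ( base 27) 101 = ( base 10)730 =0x2da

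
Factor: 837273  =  3^1*19^1*37^1*397^1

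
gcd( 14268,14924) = 164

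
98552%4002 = 2504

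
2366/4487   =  338/641= 0.53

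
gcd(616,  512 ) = 8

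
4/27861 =4/27861 =0.00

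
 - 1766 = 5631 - 7397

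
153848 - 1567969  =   - 1414121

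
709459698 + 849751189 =1559210887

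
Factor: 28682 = 2^1*14341^1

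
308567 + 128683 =437250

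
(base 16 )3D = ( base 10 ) 61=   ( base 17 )3A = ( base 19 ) 34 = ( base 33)1S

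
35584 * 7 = 249088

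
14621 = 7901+6720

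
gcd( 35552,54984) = 8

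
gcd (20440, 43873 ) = 73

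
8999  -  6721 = 2278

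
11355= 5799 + 5556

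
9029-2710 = 6319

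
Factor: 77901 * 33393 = 3^2*23^1*1129^1*11131^1 = 2601348093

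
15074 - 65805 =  - 50731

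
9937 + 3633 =13570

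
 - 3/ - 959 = 3/959 = 0.00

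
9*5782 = 52038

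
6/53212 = 3/26606 =0.00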